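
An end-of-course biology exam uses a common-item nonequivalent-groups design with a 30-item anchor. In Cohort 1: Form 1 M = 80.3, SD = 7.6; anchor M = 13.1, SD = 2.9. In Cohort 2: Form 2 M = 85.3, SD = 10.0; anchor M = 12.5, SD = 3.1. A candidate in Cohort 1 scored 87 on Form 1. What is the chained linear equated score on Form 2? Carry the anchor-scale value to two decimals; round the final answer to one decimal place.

Form 1 → anchor (Cohort 1): v = (2.9/7.6)(87 − 80.3) + 13.1 = 15.66
anchor → Form 2 (Cohort 2): y = (10.0/3.1)(15.66 − 12.5) + 85.3 = 95.5

95.5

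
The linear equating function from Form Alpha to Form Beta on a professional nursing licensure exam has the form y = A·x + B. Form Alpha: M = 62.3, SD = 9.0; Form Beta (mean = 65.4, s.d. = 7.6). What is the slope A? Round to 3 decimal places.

0.844

A = SD_Y / SD_X = 7.6 / 9.0 = 0.844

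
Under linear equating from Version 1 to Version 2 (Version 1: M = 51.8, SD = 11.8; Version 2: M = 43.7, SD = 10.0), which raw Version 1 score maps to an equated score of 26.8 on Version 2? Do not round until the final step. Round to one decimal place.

Invert y = (SD_Y/SD_X)(x − M_X) + M_Y:
x = (SD_X/SD_Y)(y − M_Y) + M_X = (11.8/10.0)(26.8 − 43.7) + 51.8
x = 1.180000 × -16.900 + 51.8 = 31.9

31.9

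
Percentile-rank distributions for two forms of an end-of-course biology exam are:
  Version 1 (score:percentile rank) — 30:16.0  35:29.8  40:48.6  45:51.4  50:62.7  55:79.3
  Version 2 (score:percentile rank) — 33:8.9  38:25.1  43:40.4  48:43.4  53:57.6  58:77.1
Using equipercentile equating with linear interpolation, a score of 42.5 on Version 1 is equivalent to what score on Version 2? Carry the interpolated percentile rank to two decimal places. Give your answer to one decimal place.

PR of 42.5 on Version 1: 48.6 + (42.5 − 40)/(45 − 40) × (51.4 − 48.6) = 50.00
On Version 2, PR 50.00 falls between score 48 (PR 43.4) and 53 (PR 57.6).
Interpolate: 48 + (50.00 − 43.4)/(57.6 − 43.4) × (53 − 48) = 50.3

50.3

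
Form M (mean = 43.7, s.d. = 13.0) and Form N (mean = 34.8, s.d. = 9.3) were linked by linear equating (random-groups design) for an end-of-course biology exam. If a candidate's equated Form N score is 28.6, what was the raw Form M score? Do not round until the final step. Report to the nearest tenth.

Invert y = (SD_Y/SD_X)(x − M_X) + M_Y:
x = (SD_X/SD_Y)(y − M_Y) + M_X = (13.0/9.3)(28.6 − 34.8) + 43.7
x = 1.397849 × -6.200 + 43.7 = 35.0

35.0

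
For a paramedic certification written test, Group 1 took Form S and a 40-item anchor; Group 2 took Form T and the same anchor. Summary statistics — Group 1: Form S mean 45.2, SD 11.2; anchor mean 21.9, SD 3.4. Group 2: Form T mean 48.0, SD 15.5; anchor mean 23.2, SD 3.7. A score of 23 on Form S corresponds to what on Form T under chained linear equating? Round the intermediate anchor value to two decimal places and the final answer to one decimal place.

Form S → anchor (Group 1): v = (3.4/11.2)(23 − 45.2) + 21.9 = 15.16
anchor → Form T (Group 2): y = (15.5/3.7)(15.16 − 23.2) + 48.0 = 14.3

14.3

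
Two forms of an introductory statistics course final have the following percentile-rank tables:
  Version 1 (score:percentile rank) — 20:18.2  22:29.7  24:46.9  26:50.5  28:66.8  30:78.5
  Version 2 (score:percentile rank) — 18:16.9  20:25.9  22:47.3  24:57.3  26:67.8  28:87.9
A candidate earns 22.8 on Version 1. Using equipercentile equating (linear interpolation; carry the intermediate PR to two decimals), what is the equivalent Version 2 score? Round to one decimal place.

PR of 22.8 on Version 1: 29.7 + (22.8 − 22)/(24 − 22) × (46.9 − 29.7) = 36.58
On Version 2, PR 36.58 falls between score 20 (PR 25.9) and 22 (PR 47.3).
Interpolate: 20 + (36.58 − 25.9)/(47.3 − 25.9) × (22 − 20) = 21.0

21.0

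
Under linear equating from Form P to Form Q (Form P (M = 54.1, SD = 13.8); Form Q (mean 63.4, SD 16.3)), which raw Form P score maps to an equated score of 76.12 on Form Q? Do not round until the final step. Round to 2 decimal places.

Invert y = (SD_Y/SD_X)(x − M_X) + M_Y:
x = (SD_X/SD_Y)(y − M_Y) + M_X = (13.8/16.3)(76.12 − 63.4) + 54.1
x = 0.846626 × 12.720 + 54.1 = 64.87

64.87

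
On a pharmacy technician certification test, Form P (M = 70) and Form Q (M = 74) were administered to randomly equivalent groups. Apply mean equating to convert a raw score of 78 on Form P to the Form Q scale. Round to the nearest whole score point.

Mean equating: y = x + (M_Y − M_X) = 78 + (74 − 70) = 82

82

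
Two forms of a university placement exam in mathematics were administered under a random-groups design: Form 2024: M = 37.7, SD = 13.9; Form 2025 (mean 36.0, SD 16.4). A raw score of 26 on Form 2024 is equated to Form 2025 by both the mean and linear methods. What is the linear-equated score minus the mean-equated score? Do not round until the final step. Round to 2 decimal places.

Mean-equated: 26 + (36.0 − 37.7) = 24.30
Linear-equated: (16.4/13.9)(26 − 37.7) + 36.0 = 22.196
Difference = 22.196 − 24.30 = -2.10

-2.10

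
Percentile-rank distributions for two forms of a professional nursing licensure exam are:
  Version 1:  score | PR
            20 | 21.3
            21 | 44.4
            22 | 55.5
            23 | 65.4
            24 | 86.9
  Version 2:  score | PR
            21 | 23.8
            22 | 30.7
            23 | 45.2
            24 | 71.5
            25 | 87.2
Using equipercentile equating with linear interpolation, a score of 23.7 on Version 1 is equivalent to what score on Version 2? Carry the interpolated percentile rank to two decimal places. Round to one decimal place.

24.6

PR of 23.7 on Version 1: 65.4 + (23.7 − 23)/(24 − 23) × (86.9 − 65.4) = 80.45
On Version 2, PR 80.45 falls between score 24 (PR 71.5) and 25 (PR 87.2).
Interpolate: 24 + (80.45 − 71.5)/(87.2 − 71.5) × (25 − 24) = 24.6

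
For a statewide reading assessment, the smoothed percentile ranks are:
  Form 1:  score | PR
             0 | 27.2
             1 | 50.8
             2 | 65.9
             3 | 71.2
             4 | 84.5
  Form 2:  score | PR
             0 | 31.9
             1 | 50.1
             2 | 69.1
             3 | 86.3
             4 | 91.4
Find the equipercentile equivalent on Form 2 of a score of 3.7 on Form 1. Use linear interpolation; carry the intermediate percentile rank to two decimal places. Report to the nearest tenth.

2.7

PR of 3.7 on Form 1: 71.2 + (3.7 − 3)/(4 − 3) × (84.5 − 71.2) = 80.51
On Form 2, PR 80.51 falls between score 2 (PR 69.1) and 3 (PR 86.3).
Interpolate: 2 + (80.51 − 69.1)/(86.3 − 69.1) × (3 − 2) = 2.7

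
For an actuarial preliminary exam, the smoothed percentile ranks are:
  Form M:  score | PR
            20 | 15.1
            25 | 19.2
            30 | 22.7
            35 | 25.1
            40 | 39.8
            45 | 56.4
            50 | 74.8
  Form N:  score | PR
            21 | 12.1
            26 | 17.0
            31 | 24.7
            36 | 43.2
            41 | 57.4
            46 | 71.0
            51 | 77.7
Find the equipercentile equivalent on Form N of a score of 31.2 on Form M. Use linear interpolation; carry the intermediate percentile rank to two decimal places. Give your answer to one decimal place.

PR of 31.2 on Form M: 22.7 + (31.2 − 30)/(35 − 30) × (25.1 − 22.7) = 23.28
On Form N, PR 23.28 falls between score 26 (PR 17.0) and 31 (PR 24.7).
Interpolate: 26 + (23.28 − 17.0)/(24.7 − 17.0) × (31 − 26) = 30.1

30.1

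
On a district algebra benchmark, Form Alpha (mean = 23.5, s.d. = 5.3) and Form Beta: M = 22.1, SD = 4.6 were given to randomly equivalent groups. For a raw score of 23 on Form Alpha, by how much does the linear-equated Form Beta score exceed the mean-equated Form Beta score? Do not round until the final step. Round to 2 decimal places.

0.07

Mean-equated: 23 + (22.1 − 23.5) = 21.60
Linear-equated: (4.6/5.3)(23 − 23.5) + 22.1 = 21.666
Difference = 21.666 − 21.60 = 0.07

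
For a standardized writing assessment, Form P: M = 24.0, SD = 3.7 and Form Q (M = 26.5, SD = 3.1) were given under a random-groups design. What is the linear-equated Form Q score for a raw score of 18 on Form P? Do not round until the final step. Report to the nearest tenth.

Linear equating: y = (SD_Y/SD_X)(x − M_X) + M_Y
y = (3.1/3.7)(18 − 24.0) + 26.5
y = 0.837838 × -6.0 + 26.5 = -5.0270 + 26.5 = 21.5

21.5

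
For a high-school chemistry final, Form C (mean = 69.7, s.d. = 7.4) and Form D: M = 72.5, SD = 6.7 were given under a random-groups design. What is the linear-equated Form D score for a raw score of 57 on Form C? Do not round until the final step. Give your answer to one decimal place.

61.0

Linear equating: y = (SD_Y/SD_X)(x − M_X) + M_Y
y = (6.7/7.4)(57 − 69.7) + 72.5
y = 0.905405 × -12.7 + 72.5 = -11.4986 + 72.5 = 61.0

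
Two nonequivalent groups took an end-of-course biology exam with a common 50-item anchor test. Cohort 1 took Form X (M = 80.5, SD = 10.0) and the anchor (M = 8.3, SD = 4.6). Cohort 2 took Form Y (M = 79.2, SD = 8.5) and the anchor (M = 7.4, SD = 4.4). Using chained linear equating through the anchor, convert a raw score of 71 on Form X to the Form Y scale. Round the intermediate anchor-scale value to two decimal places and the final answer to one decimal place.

Form X → anchor (Cohort 1): v = (4.6/10.0)(71 − 80.5) + 8.3 = 3.93
anchor → Form Y (Cohort 2): y = (8.5/4.4)(3.93 − 7.4) + 79.2 = 72.5

72.5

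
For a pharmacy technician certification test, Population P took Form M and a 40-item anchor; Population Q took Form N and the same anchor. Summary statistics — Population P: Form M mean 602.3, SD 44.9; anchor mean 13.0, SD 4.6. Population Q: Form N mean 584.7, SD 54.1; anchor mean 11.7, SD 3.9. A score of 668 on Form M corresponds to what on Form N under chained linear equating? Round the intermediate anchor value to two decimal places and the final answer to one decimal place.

696.1

Form M → anchor (Population P): v = (4.6/44.9)(668 − 602.3) + 13.0 = 19.73
anchor → Form N (Population Q): y = (54.1/3.9)(19.73 − 11.7) + 584.7 = 696.1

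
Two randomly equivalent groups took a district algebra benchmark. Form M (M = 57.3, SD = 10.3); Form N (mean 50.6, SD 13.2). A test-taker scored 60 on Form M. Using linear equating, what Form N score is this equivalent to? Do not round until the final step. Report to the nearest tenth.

Linear equating: y = (SD_Y/SD_X)(x − M_X) + M_Y
y = (13.2/10.3)(60 − 57.3) + 50.6
y = 1.281553 × 2.7 + 50.6 = 3.4602 + 50.6 = 54.1

54.1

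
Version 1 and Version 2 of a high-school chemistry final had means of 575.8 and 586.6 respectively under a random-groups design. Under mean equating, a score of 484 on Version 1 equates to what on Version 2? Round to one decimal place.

494.8

Mean equating: y = x + (M_Y − M_X) = 484 + (586.6 − 575.8) = 494.8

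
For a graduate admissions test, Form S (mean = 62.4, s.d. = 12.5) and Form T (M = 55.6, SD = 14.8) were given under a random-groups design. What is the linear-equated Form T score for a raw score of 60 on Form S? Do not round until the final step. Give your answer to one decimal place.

Linear equating: y = (SD_Y/SD_X)(x − M_X) + M_Y
y = (14.8/12.5)(60 − 62.4) + 55.6
y = 1.184000 × -2.4 + 55.6 = -2.8416 + 55.6 = 52.8

52.8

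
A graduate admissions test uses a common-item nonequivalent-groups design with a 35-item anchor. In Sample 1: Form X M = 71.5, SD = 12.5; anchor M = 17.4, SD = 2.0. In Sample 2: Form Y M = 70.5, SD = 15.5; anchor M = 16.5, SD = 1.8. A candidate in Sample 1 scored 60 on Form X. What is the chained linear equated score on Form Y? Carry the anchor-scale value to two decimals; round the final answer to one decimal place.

62.4

Form X → anchor (Sample 1): v = (2.0/12.5)(60 − 71.5) + 17.4 = 15.56
anchor → Form Y (Sample 2): y = (15.5/1.8)(15.56 − 16.5) + 70.5 = 62.4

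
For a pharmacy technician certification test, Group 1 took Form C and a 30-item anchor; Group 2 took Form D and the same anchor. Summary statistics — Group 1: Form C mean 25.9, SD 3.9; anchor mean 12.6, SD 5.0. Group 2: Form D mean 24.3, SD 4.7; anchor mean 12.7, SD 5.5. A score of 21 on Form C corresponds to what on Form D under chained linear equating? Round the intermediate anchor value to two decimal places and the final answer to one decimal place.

18.8

Form C → anchor (Group 1): v = (5.0/3.9)(21 − 25.9) + 12.6 = 6.32
anchor → Form D (Group 2): y = (4.7/5.5)(6.32 − 12.7) + 24.3 = 18.8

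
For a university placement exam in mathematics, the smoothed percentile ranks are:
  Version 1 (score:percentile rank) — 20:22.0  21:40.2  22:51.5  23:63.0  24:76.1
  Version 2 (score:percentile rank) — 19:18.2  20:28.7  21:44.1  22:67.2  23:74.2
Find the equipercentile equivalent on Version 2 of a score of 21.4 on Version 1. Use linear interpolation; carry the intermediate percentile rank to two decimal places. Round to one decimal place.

PR of 21.4 on Version 1: 40.2 + (21.4 − 21)/(22 − 21) × (51.5 − 40.2) = 44.72
On Version 2, PR 44.72 falls between score 21 (PR 44.1) and 22 (PR 67.2).
Interpolate: 21 + (44.72 − 44.1)/(67.2 − 44.1) × (22 − 21) = 21.0

21.0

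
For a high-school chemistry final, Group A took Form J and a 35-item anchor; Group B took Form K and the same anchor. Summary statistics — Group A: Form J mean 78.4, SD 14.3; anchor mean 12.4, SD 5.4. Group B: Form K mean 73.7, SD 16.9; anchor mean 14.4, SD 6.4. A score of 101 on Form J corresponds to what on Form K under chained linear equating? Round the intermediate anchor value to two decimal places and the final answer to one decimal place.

90.9

Form J → anchor (Group A): v = (5.4/14.3)(101 − 78.4) + 12.4 = 20.93
anchor → Form K (Group B): y = (16.9/6.4)(20.93 − 14.4) + 73.7 = 90.9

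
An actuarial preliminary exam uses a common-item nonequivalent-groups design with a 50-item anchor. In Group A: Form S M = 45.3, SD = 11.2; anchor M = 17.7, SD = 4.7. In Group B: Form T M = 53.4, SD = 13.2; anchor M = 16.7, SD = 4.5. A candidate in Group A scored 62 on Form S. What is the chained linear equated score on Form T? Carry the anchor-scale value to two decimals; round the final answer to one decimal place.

76.9

Form S → anchor (Group A): v = (4.7/11.2)(62 − 45.3) + 17.7 = 24.71
anchor → Form T (Group B): y = (13.2/4.5)(24.71 − 16.7) + 53.4 = 76.9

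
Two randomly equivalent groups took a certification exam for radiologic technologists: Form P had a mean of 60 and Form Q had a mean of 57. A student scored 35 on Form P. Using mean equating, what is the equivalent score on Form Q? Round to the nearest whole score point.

Mean equating: y = x + (M_Y − M_X) = 35 + (57 − 60) = 32

32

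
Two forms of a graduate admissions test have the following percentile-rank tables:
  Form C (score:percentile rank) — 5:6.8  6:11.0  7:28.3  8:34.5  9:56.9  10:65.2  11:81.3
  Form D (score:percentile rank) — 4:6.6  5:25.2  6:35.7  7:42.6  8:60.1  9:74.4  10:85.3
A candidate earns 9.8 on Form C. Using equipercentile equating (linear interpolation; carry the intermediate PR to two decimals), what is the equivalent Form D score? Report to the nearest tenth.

PR of 9.8 on Form C: 56.9 + (9.8 − 9)/(10 − 9) × (65.2 − 56.9) = 63.54
On Form D, PR 63.54 falls between score 8 (PR 60.1) and 9 (PR 74.4).
Interpolate: 8 + (63.54 − 60.1)/(74.4 − 60.1) × (9 − 8) = 8.2

8.2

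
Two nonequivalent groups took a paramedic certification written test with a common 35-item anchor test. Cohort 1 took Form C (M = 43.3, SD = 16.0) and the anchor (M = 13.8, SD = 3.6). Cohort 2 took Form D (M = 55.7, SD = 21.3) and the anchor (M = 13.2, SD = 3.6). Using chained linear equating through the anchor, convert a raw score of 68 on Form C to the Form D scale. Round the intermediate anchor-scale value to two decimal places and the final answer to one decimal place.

Form C → anchor (Cohort 1): v = (3.6/16.0)(68 − 43.3) + 13.8 = 19.36
anchor → Form D (Cohort 2): y = (21.3/3.6)(19.36 − 13.2) + 55.7 = 92.1

92.1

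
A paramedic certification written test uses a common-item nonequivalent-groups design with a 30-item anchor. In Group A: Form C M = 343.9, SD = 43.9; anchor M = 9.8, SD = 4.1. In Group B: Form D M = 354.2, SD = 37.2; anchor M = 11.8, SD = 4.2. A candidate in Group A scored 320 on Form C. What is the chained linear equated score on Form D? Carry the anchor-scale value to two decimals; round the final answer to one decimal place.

Form C → anchor (Group A): v = (4.1/43.9)(320 − 343.9) + 9.8 = 7.57
anchor → Form D (Group B): y = (37.2/4.2)(7.57 − 11.8) + 354.2 = 316.7

316.7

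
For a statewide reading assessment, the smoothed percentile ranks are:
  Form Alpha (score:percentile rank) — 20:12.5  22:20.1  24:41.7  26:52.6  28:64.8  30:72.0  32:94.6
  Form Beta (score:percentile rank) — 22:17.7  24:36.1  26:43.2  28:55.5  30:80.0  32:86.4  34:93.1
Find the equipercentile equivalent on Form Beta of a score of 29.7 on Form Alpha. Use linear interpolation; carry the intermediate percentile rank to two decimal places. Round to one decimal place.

PR of 29.7 on Form Alpha: 64.8 + (29.7 − 28)/(30 − 28) × (72.0 − 64.8) = 70.92
On Form Beta, PR 70.92 falls between score 28 (PR 55.5) and 30 (PR 80.0).
Interpolate: 28 + (70.92 − 55.5)/(80.0 − 55.5) × (30 − 28) = 29.3

29.3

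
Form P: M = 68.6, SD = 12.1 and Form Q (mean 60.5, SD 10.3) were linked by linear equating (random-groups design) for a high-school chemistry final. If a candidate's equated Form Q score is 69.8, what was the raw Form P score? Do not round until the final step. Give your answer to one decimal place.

Invert y = (SD_Y/SD_X)(x − M_X) + M_Y:
x = (SD_X/SD_Y)(y − M_Y) + M_X = (12.1/10.3)(69.8 − 60.5) + 68.6
x = 1.174757 × 9.300 + 68.6 = 79.5

79.5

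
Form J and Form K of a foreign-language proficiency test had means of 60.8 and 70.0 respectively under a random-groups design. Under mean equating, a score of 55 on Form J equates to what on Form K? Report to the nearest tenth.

Mean equating: y = x + (M_Y − M_X) = 55 + (70.0 − 60.8) = 64.2

64.2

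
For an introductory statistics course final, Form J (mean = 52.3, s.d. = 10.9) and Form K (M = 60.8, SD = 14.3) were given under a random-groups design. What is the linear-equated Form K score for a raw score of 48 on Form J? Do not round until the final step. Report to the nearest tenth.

Linear equating: y = (SD_Y/SD_X)(x − M_X) + M_Y
y = (14.3/10.9)(48 − 52.3) + 60.8
y = 1.311927 × -4.3 + 60.8 = -5.6413 + 60.8 = 55.2

55.2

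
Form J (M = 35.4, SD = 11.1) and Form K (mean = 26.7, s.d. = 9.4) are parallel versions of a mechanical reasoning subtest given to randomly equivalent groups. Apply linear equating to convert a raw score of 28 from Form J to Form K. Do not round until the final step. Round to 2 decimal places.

Linear equating: y = (SD_Y/SD_X)(x − M_X) + M_Y
y = (9.4/11.1)(28 − 35.4) + 26.7
y = 0.846847 × -7.4 + 26.7 = -6.2667 + 26.7 = 20.43

20.43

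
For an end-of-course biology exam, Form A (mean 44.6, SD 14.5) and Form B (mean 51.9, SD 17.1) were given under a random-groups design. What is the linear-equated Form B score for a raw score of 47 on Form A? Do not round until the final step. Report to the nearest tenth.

Linear equating: y = (SD_Y/SD_X)(x − M_X) + M_Y
y = (17.1/14.5)(47 − 44.6) + 51.9
y = 1.179310 × 2.4 + 51.9 = 2.8303 + 51.9 = 54.7

54.7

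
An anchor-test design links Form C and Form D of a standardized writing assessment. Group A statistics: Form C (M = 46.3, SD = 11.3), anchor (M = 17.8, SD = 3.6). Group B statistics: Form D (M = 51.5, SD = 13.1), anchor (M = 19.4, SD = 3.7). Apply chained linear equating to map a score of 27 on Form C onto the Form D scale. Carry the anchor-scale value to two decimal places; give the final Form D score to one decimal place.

24.1

Form C → anchor (Group A): v = (3.6/11.3)(27 − 46.3) + 17.8 = 11.65
anchor → Form D (Group B): y = (13.1/3.7)(11.65 − 19.4) + 51.5 = 24.1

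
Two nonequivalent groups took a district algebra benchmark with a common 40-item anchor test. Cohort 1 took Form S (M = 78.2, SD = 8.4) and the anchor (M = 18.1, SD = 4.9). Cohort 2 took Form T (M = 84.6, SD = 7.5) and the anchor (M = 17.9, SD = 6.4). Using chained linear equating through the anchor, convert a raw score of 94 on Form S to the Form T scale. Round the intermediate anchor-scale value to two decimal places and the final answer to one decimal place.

95.6

Form S → anchor (Cohort 1): v = (4.9/8.4)(94 − 78.2) + 18.1 = 27.32
anchor → Form T (Cohort 2): y = (7.5/6.4)(27.32 − 17.9) + 84.6 = 95.6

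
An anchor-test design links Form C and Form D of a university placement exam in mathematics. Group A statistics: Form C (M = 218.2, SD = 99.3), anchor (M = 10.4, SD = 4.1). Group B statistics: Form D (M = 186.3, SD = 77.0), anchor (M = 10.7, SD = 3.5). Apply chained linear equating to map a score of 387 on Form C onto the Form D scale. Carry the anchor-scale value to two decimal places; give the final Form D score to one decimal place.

Form C → anchor (Group A): v = (4.1/99.3)(387 − 218.2) + 10.4 = 17.37
anchor → Form D (Group B): y = (77.0/3.5)(17.37 − 10.7) + 186.3 = 333.0

333.0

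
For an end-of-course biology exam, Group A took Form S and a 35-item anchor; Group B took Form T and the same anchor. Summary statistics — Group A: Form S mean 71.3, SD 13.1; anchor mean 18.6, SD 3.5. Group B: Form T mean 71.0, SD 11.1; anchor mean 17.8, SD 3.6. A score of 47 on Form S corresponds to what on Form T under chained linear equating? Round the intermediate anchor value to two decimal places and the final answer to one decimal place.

53.5

Form S → anchor (Group A): v = (3.5/13.1)(47 − 71.3) + 18.6 = 12.11
anchor → Form T (Group B): y = (11.1/3.6)(12.11 − 17.8) + 71.0 = 53.5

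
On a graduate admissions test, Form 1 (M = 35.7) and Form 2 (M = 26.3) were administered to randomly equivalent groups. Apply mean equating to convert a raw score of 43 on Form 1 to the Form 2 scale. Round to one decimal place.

Mean equating: y = x + (M_Y − M_X) = 43 + (26.3 − 35.7) = 33.6

33.6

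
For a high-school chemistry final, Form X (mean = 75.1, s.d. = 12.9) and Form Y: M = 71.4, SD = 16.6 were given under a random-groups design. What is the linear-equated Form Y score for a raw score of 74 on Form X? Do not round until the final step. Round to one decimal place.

Linear equating: y = (SD_Y/SD_X)(x − M_X) + M_Y
y = (16.6/12.9)(74 − 75.1) + 71.4
y = 1.286822 × -1.1 + 71.4 = -1.4155 + 71.4 = 70.0

70.0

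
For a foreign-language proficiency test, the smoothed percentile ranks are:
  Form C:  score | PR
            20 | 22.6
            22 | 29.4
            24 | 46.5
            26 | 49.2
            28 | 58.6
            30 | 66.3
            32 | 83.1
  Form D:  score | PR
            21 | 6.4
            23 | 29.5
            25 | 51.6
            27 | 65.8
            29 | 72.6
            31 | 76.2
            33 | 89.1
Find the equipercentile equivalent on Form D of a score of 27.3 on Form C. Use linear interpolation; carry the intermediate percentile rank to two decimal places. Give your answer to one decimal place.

25.5

PR of 27.3 on Form C: 49.2 + (27.3 − 26)/(28 − 26) × (58.6 − 49.2) = 55.31
On Form D, PR 55.31 falls between score 25 (PR 51.6) and 27 (PR 65.8).
Interpolate: 25 + (55.31 − 51.6)/(65.8 − 51.6) × (27 − 25) = 25.5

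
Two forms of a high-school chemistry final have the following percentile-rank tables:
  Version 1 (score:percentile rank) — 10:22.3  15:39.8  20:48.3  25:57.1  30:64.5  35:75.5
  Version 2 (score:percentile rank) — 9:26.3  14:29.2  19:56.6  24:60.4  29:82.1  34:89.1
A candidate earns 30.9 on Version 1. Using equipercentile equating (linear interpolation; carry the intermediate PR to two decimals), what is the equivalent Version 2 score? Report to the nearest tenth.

25.4

PR of 30.9 on Version 1: 64.5 + (30.9 − 30)/(35 − 30) × (75.5 − 64.5) = 66.48
On Version 2, PR 66.48 falls between score 24 (PR 60.4) and 29 (PR 82.1).
Interpolate: 24 + (66.48 − 60.4)/(82.1 − 60.4) × (29 − 24) = 25.4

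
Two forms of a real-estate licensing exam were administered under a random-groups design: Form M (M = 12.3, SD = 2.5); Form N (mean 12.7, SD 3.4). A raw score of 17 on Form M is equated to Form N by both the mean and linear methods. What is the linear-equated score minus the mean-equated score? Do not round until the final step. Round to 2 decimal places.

1.69

Mean-equated: 17 + (12.7 − 12.3) = 17.40
Linear-equated: (3.4/2.5)(17 − 12.3) + 12.7 = 19.092
Difference = 19.092 − 17.40 = 1.69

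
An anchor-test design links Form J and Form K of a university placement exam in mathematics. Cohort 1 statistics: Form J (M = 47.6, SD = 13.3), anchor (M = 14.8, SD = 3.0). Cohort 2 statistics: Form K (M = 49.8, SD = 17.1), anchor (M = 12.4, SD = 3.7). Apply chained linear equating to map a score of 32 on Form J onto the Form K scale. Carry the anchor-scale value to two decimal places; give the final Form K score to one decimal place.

44.6

Form J → anchor (Cohort 1): v = (3.0/13.3)(32 − 47.6) + 14.8 = 11.28
anchor → Form K (Cohort 2): y = (17.1/3.7)(11.28 − 12.4) + 49.8 = 44.6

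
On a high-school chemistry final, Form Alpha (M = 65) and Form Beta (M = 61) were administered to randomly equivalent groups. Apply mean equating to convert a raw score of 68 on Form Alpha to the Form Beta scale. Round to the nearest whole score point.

64

Mean equating: y = x + (M_Y − M_X) = 68 + (61 − 65) = 64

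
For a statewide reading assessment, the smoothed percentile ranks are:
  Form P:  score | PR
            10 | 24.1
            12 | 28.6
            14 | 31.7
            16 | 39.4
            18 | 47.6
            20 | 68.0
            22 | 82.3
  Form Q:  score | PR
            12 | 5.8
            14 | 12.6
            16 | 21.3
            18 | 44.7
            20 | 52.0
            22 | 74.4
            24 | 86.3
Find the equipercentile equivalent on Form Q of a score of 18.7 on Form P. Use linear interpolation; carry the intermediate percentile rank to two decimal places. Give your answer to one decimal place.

PR of 18.7 on Form P: 47.6 + (18.7 − 18)/(20 − 18) × (68.0 − 47.6) = 54.74
On Form Q, PR 54.74 falls between score 20 (PR 52.0) and 22 (PR 74.4).
Interpolate: 20 + (54.74 − 52.0)/(74.4 − 52.0) × (22 − 20) = 20.2

20.2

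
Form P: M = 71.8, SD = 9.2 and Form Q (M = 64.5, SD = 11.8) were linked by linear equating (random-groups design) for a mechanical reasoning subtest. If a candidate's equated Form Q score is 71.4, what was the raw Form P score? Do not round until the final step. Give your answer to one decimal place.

77.2

Invert y = (SD_Y/SD_X)(x − M_X) + M_Y:
x = (SD_X/SD_Y)(y − M_Y) + M_X = (9.2/11.8)(71.4 − 64.5) + 71.8
x = 0.779661 × 6.900 + 71.8 = 77.2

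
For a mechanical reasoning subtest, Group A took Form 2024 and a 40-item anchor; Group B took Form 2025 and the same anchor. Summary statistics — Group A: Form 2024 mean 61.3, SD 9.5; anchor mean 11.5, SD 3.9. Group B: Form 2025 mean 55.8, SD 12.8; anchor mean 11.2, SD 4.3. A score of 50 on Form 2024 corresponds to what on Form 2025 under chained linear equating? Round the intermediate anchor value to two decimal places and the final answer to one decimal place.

Form 2024 → anchor (Group A): v = (3.9/9.5)(50 − 61.3) + 11.5 = 6.86
anchor → Form 2025 (Group B): y = (12.8/4.3)(6.86 − 11.2) + 55.8 = 42.9

42.9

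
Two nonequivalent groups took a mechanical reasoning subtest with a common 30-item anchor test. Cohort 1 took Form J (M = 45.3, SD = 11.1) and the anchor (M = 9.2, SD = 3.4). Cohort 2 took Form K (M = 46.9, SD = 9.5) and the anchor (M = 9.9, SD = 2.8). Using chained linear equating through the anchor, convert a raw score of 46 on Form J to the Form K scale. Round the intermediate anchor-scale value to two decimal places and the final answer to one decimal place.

Form J → anchor (Cohort 1): v = (3.4/11.1)(46 − 45.3) + 9.2 = 9.41
anchor → Form K (Cohort 2): y = (9.5/2.8)(9.41 − 9.9) + 46.9 = 45.2

45.2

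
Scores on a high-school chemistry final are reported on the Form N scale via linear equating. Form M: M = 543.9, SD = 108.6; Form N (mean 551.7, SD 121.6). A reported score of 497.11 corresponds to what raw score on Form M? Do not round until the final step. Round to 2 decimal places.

495.15

Invert y = (SD_Y/SD_X)(x − M_X) + M_Y:
x = (SD_X/SD_Y)(y − M_Y) + M_X = (108.6/121.6)(497.11 − 551.7) + 543.9
x = 0.893092 × -54.590 + 543.9 = 495.15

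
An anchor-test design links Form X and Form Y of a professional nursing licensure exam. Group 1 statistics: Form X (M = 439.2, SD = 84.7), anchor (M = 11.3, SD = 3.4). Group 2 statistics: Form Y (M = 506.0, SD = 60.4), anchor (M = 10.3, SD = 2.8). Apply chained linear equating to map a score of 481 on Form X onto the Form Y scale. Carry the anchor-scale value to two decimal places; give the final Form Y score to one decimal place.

563.8

Form X → anchor (Group 1): v = (3.4/84.7)(481 − 439.2) + 11.3 = 12.98
anchor → Form Y (Group 2): y = (60.4/2.8)(12.98 − 10.3) + 506.0 = 563.8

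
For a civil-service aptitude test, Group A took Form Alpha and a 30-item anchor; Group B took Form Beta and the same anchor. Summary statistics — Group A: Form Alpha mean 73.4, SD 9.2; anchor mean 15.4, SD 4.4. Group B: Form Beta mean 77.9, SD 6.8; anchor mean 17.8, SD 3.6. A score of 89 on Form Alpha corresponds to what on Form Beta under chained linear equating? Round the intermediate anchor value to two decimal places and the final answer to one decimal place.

87.5

Form Alpha → anchor (Group A): v = (4.4/9.2)(89 − 73.4) + 15.4 = 22.86
anchor → Form Beta (Group B): y = (6.8/3.6)(22.86 − 17.8) + 77.9 = 87.5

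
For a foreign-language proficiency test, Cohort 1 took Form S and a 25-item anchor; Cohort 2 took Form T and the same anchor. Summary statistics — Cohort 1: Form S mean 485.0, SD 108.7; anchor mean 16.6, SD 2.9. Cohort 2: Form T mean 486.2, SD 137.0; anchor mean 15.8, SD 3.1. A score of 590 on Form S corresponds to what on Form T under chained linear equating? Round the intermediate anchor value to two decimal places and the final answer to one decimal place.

Form S → anchor (Cohort 1): v = (2.9/108.7)(590 − 485.0) + 16.6 = 19.40
anchor → Form T (Cohort 2): y = (137.0/3.1)(19.40 − 15.8) + 486.2 = 645.3

645.3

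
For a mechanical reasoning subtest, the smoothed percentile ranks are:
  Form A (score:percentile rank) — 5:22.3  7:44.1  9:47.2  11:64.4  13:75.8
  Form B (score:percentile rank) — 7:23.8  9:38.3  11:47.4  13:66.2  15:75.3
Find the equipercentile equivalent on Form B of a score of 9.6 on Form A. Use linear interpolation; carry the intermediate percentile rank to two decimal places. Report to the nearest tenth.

11.5

PR of 9.6 on Form A: 47.2 + (9.6 − 9)/(11 − 9) × (64.4 − 47.2) = 52.36
On Form B, PR 52.36 falls between score 11 (PR 47.4) and 13 (PR 66.2).
Interpolate: 11 + (52.36 − 47.4)/(66.2 − 47.4) × (13 − 11) = 11.5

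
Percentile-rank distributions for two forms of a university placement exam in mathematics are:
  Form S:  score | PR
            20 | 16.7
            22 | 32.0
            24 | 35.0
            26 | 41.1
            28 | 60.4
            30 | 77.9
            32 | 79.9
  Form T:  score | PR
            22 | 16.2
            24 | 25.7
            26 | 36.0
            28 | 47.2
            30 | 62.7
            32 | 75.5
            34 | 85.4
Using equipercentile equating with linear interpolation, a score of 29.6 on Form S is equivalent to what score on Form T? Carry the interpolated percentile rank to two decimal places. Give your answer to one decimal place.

PR of 29.6 on Form S: 60.4 + (29.6 − 28)/(30 − 28) × (77.9 − 60.4) = 74.40
On Form T, PR 74.40 falls between score 30 (PR 62.7) and 32 (PR 75.5).
Interpolate: 30 + (74.40 − 62.7)/(75.5 − 62.7) × (32 − 30) = 31.8

31.8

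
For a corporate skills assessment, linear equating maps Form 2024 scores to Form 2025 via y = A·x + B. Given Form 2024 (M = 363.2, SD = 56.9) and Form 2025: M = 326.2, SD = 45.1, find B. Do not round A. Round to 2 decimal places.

38.32

A = SD_Y / SD_X = 45.1 / 56.9 = 0.792619
B = M_Y − A·M_X = 326.2 − 0.792619 × 363.2 = 38.32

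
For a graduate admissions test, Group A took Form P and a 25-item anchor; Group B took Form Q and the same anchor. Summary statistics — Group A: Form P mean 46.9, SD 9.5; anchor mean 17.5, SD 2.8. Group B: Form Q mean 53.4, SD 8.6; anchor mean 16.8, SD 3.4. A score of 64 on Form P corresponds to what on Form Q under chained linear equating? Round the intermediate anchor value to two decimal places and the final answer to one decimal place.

67.9

Form P → anchor (Group A): v = (2.8/9.5)(64 − 46.9) + 17.5 = 22.54
anchor → Form Q (Group B): y = (8.6/3.4)(22.54 − 16.8) + 53.4 = 67.9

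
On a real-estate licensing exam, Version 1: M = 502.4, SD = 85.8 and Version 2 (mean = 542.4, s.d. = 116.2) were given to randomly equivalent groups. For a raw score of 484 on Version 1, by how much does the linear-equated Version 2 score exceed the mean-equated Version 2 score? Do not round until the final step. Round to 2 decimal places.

Mean-equated: 484 + (542.4 − 502.4) = 524.00
Linear-equated: (116.2/85.8)(484 − 502.4) + 542.4 = 517.481
Difference = 517.481 − 524.00 = -6.52

-6.52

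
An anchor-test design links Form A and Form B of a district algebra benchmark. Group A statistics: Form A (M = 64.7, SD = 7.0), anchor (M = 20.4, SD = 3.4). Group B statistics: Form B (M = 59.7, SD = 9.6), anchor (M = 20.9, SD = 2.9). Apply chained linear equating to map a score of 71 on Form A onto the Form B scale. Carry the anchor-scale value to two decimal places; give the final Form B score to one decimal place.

68.2

Form A → anchor (Group A): v = (3.4/7.0)(71 − 64.7) + 20.4 = 23.46
anchor → Form B (Group B): y = (9.6/2.9)(23.46 − 20.9) + 59.7 = 68.2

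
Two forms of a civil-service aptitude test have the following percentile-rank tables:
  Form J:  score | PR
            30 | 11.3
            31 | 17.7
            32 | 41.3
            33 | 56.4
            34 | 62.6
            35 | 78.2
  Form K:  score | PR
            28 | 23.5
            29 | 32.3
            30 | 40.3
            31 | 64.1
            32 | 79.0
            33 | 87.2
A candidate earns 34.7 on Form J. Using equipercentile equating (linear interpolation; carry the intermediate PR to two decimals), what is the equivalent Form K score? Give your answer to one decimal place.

31.6

PR of 34.7 on Form J: 62.6 + (34.7 − 34)/(35 − 34) × (78.2 − 62.6) = 73.52
On Form K, PR 73.52 falls between score 31 (PR 64.1) and 32 (PR 79.0).
Interpolate: 31 + (73.52 − 64.1)/(79.0 − 64.1) × (32 − 31) = 31.6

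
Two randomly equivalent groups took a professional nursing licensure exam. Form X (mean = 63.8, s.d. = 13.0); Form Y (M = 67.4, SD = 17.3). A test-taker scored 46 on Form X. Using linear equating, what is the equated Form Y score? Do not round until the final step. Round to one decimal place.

43.7

Linear equating: y = (SD_Y/SD_X)(x − M_X) + M_Y
y = (17.3/13.0)(46 − 63.8) + 67.4
y = 1.330769 × -17.8 + 67.4 = -23.6877 + 67.4 = 43.7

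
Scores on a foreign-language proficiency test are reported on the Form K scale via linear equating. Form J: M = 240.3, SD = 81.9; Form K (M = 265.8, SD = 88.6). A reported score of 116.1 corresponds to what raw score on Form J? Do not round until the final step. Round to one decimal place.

Invert y = (SD_Y/SD_X)(x − M_X) + M_Y:
x = (SD_X/SD_Y)(y − M_Y) + M_X = (81.9/88.6)(116.1 − 265.8) + 240.3
x = 0.924379 × -149.700 + 240.3 = 101.9

101.9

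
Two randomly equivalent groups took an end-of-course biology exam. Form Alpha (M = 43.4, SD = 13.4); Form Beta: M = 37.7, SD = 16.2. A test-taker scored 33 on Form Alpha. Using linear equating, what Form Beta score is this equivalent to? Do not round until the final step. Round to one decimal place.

Linear equating: y = (SD_Y/SD_X)(x − M_X) + M_Y
y = (16.2/13.4)(33 − 43.4) + 37.7
y = 1.208955 × -10.4 + 37.7 = -12.5731 + 37.7 = 25.1

25.1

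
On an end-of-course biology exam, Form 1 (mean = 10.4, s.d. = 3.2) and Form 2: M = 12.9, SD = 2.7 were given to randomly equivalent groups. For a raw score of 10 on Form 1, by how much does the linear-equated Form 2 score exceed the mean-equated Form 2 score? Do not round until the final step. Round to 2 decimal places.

0.06

Mean-equated: 10 + (12.9 − 10.4) = 12.50
Linear-equated: (2.7/3.2)(10 − 10.4) + 12.9 = 12.562
Difference = 12.562 − 12.50 = 0.06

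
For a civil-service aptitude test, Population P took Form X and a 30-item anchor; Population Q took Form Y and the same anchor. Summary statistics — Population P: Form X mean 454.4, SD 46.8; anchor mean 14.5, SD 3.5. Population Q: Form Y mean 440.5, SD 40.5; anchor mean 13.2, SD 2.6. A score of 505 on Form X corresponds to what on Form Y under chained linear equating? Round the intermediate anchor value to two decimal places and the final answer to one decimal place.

Form X → anchor (Population P): v = (3.5/46.8)(505 − 454.4) + 14.5 = 18.28
anchor → Form Y (Population Q): y = (40.5/2.6)(18.28 − 13.2) + 440.5 = 519.6

519.6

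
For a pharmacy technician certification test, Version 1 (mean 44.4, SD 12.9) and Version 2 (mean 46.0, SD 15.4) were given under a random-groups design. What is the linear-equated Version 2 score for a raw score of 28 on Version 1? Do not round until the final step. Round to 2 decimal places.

26.42

Linear equating: y = (SD_Y/SD_X)(x − M_X) + M_Y
y = (15.4/12.9)(28 − 44.4) + 46.0
y = 1.193798 × -16.4 + 46.0 = -19.5783 + 46.0 = 26.42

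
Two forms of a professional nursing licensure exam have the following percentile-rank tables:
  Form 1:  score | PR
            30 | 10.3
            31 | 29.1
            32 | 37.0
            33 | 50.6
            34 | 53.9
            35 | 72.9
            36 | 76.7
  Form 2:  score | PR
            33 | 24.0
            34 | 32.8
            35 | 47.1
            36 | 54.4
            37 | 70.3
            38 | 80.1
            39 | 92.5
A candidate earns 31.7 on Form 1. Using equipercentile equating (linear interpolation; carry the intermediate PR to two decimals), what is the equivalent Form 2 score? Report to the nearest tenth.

34.1

PR of 31.7 on Form 1: 29.1 + (31.7 − 31)/(32 − 31) × (37.0 − 29.1) = 34.63
On Form 2, PR 34.63 falls between score 34 (PR 32.8) and 35 (PR 47.1).
Interpolate: 34 + (34.63 − 32.8)/(47.1 − 32.8) × (35 − 34) = 34.1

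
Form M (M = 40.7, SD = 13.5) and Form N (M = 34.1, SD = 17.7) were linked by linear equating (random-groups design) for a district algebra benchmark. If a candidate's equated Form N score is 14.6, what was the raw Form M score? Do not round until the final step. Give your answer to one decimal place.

25.8

Invert y = (SD_Y/SD_X)(x − M_X) + M_Y:
x = (SD_X/SD_Y)(y − M_Y) + M_X = (13.5/17.7)(14.6 − 34.1) + 40.7
x = 0.762712 × -19.500 + 40.7 = 25.8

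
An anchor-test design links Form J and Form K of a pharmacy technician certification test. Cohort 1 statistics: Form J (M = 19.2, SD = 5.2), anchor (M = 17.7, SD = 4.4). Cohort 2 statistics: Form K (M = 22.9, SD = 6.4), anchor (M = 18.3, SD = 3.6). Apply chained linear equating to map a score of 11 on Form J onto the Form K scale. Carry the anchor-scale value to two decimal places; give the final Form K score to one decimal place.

Form J → anchor (Cohort 1): v = (4.4/5.2)(11 − 19.2) + 17.7 = 10.76
anchor → Form K (Cohort 2): y = (6.4/3.6)(10.76 − 18.3) + 22.9 = 9.5

9.5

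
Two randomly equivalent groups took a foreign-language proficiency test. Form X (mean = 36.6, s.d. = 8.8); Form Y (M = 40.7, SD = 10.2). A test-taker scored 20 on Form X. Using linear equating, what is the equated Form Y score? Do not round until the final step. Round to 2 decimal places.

Linear equating: y = (SD_Y/SD_X)(x − M_X) + M_Y
y = (10.2/8.8)(20 − 36.6) + 40.7
y = 1.159091 × -16.6 + 40.7 = -19.2409 + 40.7 = 21.46

21.46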